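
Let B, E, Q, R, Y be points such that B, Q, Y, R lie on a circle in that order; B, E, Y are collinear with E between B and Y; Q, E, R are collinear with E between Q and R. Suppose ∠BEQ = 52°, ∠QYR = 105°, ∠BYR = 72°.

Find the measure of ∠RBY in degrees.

∠RBY = 19°

1. ∠REY = 52°  [vertical angles at E]
2. ∠QBR = 75°  [cyclic BQYR, opposite ∠B+∠Y]
3. ∠BQR = 72°  [same arc BR]
4. ∠BER = 128°  [linear pair at E on BY]
5. ∠BRQ = 33°  [△BQR]
6. ∠RBY = 19°  [△BER]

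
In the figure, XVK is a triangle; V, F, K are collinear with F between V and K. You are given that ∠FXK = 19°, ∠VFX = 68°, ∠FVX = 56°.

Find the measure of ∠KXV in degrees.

1. ∠KFX = 112°  [linear pair at F on VK]
2. ∠KVX = 56°  [F on ray VK]
3. ∠FKX = 49°  [△XFK]
4. ∠VKX = 49°  [F on ray KV]
5. ∠KXV = 75°  [△XVK]

∠KXV = 75°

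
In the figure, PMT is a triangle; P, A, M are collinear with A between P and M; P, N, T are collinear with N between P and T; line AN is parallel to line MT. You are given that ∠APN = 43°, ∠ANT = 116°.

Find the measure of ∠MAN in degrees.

∠MAN = 107°

1. ∠ANP = 64°  [linear pair at N on PT]
2. ∠NAP = 73°  [△PAN]
3. ∠MAN = 107°  [linear pair at A on PM]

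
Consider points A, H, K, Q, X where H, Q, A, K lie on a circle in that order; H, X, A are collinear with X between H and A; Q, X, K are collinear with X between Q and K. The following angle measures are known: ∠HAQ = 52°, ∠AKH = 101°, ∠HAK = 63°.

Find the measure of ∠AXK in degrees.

1. ∠HKQ = 52°  [same arc HQ]
2. ∠AHK = 16°  [△HAK]
3. ∠HXK = 112°  [△HXK]
4. ∠AXK = 68°  [linear pair at X on HA]

∠AXK = 68°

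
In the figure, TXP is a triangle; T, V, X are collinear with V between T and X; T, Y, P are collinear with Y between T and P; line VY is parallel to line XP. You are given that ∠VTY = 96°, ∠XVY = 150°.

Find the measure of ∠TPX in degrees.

1. ∠TVY = 30°  [linear pair at V on TX]
2. ∠TYV = 54°  [△TVY]
3. ∠TPX = 54°  [VY∥XP, corresponding at Y]

∠TPX = 54°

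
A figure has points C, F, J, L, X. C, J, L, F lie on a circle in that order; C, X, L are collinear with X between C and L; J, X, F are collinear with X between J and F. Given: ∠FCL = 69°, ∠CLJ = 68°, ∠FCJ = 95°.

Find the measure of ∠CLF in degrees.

1. ∠CFJ = 68°  [same arc CJ]
2. ∠CJF = 17°  [△CJF]
3. ∠CLF = 17°  [same arc CF]

∠CLF = 17°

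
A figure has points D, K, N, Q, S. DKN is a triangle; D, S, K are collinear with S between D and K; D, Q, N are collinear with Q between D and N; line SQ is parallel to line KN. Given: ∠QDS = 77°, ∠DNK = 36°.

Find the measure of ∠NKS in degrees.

∠NKS = 67°

1. ∠KDN = 77°  [S on DK, Q on DN]
2. ∠DKN = 67°  [△DKN]
3. ∠NKS = 67°  [S on ray KD]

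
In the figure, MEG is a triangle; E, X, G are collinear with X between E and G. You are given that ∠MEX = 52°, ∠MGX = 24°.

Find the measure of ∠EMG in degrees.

1. ∠GEM = 52°  [X on ray EG]
2. ∠EGM = 24°  [X on ray GE]
3. ∠EMG = 104°  [△MEG]

∠EMG = 104°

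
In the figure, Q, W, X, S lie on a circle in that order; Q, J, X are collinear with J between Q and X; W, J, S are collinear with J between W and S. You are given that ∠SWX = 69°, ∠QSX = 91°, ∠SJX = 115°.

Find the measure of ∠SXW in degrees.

1. ∠SQX = 69°  [same arc XS]
2. ∠QXS = 20°  [△QXS]
3. ∠WSX = 45°  [△XJS]
4. ∠SXW = 66°  [△WXS]

∠SXW = 66°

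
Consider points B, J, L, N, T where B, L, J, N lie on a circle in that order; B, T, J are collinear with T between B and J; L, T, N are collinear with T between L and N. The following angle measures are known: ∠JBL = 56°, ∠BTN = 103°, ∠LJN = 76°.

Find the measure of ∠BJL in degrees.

1. ∠JNL = 56°  [same arc LJ]
2. ∠JTL = 103°  [vertical angles at T]
3. ∠JLN = 48°  [△LJN]
4. ∠BJL = 29°  [△LTJ]

∠BJL = 29°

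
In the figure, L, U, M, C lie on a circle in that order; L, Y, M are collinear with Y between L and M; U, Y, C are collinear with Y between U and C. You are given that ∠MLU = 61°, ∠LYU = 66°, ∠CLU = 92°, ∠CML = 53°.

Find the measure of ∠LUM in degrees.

1. ∠MCU = 61°  [same arc UM]
2. ∠MYU = 114°  [linear pair at Y on LM]
3. ∠CMU = 88°  [cyclic LUMC, opposite ∠L+∠M]
4. ∠CUM = 31°  [△UMC]
5. ∠LMU = 35°  [△UYM]
6. ∠LUM = 84°  [△LUM]

∠LUM = 84°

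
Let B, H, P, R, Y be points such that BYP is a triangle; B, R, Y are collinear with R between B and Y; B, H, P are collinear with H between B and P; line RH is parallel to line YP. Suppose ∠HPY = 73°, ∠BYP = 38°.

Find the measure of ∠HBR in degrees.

1. ∠BPY = 73°  [H on ray PB]
2. ∠PBY = 69°  [△BYP]
3. ∠HBR = 69°  [R on BY, H on BP]

∠HBR = 69°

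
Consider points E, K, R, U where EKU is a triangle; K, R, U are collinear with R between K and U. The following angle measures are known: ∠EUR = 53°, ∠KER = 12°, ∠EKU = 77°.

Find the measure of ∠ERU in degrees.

1. ∠EKR = 77°  [R on ray KU]
2. ∠ERK = 91°  [△EKR]
3. ∠ERU = 89°  [linear pair at R on KU]

∠ERU = 89°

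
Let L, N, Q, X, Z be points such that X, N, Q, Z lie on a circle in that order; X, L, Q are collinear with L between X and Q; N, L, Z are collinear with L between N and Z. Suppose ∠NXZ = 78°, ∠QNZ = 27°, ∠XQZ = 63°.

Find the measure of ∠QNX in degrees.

1. ∠QXZ = 27°  [same arc QZ]
2. ∠QZX = 90°  [△XQZ]
3. ∠QNX = 90°  [cyclic XNQZ, opposite ∠N+∠Z]

∠QNX = 90°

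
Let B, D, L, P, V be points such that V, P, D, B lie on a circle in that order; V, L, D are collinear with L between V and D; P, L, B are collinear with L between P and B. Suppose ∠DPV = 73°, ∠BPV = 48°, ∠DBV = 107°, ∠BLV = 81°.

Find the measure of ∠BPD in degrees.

∠BPD = 25°

1. ∠BDV = 48°  [same arc VB]
2. ∠BVD = 25°  [△VDB]
3. ∠BPD = 25°  [same arc DB]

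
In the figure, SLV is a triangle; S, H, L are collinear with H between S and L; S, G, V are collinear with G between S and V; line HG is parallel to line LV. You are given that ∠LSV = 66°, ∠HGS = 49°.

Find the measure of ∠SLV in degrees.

∠SLV = 65°

1. ∠GSH = 66°  [H on SL, G on SV]
2. ∠GHS = 65°  [△SHG]
3. ∠SLV = 65°  [HG∥LV, corresponding at H]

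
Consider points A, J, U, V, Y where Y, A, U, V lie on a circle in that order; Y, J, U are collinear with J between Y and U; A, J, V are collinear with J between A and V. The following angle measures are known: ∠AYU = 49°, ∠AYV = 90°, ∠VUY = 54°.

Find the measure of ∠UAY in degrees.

1. ∠VAY = 54°  [same arc YV]
2. ∠AVY = 36°  [△YAV]
3. ∠AUY = 36°  [same arc YA]
4. ∠UAY = 95°  [△YAU]

∠UAY = 95°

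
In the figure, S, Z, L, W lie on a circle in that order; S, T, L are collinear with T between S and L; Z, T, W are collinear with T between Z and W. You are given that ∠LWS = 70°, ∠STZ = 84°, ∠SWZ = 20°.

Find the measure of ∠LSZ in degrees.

∠LSZ = 50°

1. ∠LZS = 110°  [cyclic SZLW, opposite ∠Z+∠W]
2. ∠SLZ = 20°  [same arc SZ]
3. ∠LSZ = 50°  [△SZL]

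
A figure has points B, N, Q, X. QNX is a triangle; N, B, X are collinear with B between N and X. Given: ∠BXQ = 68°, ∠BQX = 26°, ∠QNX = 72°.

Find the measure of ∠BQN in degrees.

1. ∠QBX = 86°  [△QBX]
2. ∠BNQ = 72°  [B on ray NX]
3. ∠NBQ = 94°  [linear pair at B on NX]
4. ∠BQN = 14°  [△QNB]

∠BQN = 14°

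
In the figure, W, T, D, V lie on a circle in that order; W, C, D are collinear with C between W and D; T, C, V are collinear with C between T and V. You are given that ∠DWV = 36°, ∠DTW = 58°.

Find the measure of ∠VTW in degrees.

∠VTW = 22°

1. ∠DVW = 122°  [cyclic WTDV, opposite ∠T+∠V]
2. ∠VDW = 22°  [△WDV]
3. ∠VTW = 22°  [same arc WV]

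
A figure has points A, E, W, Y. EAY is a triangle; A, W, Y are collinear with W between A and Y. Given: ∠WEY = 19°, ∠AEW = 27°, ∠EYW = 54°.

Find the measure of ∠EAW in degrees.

1. ∠EWY = 107°  [△EWY]
2. ∠AWE = 73°  [linear pair at W on AY]
3. ∠EAW = 80°  [△EAW]

∠EAW = 80°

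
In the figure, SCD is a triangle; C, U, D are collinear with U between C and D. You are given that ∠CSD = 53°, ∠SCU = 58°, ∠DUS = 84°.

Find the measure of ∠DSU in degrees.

∠DSU = 27°

1. ∠DCS = 58°  [U on ray CD]
2. ∠CDS = 69°  [△SCD]
3. ∠SDU = 69°  [U on ray DC]
4. ∠DSU = 27°  [△SUD]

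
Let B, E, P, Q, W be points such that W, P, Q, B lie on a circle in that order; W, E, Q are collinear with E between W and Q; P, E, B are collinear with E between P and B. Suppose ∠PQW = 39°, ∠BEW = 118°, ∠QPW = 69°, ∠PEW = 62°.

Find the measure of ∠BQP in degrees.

1. ∠PBW = 39°  [same arc WP]
2. ∠PWQ = 72°  [△WPQ]
3. ∠BPW = 46°  [△WEP]
4. ∠BWP = 95°  [△WPB]
5. ∠BQP = 85°  [cyclic WPQB, opposite ∠W+∠Q]

∠BQP = 85°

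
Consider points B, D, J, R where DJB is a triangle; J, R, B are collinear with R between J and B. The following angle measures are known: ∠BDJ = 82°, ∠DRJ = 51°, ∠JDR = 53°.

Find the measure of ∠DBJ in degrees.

1. ∠DJR = 76°  [△DJR]
2. ∠BJD = 76°  [R on ray JB]
3. ∠DBJ = 22°  [△DJB]

∠DBJ = 22°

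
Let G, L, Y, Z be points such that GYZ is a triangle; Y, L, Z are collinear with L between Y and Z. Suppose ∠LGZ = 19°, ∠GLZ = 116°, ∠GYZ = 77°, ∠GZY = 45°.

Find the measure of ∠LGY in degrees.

1. ∠GLY = 64°  [linear pair at L on YZ]
2. ∠GYL = 77°  [L on ray YZ]
3. ∠LGY = 39°  [△GYL]

∠LGY = 39°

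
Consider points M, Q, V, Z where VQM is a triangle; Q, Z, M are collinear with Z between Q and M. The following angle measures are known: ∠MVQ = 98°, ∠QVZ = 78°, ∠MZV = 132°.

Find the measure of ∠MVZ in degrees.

∠MVZ = 20°

1. ∠QZV = 48°  [linear pair at Z on QM]
2. ∠VQZ = 54°  [△VQZ]
3. ∠MQV = 54°  [Z on ray QM]
4. ∠QMV = 28°  [△VQM]
5. ∠VMZ = 28°  [Z on ray MQ]
6. ∠MVZ = 20°  [△VZM]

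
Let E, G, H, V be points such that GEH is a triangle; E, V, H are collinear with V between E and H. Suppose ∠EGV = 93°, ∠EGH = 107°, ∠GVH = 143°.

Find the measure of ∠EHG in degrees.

∠EHG = 23°

1. ∠EVG = 37°  [linear pair at V on EH]
2. ∠GEV = 50°  [△GEV]
3. ∠GEH = 50°  [V on ray EH]
4. ∠EHG = 23°  [△GEH]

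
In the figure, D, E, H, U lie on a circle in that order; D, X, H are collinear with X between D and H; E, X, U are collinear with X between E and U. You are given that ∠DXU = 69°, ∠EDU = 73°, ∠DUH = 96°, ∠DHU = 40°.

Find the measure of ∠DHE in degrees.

∠DHE = 67°

1. ∠EXH = 69°  [vertical angles at X]
2. ∠HXU = 111°  [linear pair at X on DH]
3. ∠EHU = 107°  [cyclic DEHU, opposite ∠D+∠H]
4. ∠EUH = 29°  [△HXU]
5. ∠HEU = 44°  [△EHU]
6. ∠DHE = 67°  [△EXH]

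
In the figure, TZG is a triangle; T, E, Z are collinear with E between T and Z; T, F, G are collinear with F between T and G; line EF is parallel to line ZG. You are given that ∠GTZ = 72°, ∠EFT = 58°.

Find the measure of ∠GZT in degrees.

1. ∠ETF = 72°  [E on TZ, F on TG]
2. ∠FET = 50°  [△TEF]
3. ∠GZT = 50°  [EF∥ZG, corresponding at E]

∠GZT = 50°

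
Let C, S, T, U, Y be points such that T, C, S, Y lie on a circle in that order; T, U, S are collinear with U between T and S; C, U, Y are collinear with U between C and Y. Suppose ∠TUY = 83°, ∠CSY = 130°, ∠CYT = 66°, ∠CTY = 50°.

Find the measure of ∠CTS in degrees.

1. ∠CUS = 83°  [vertical angles at U]
2. ∠TCY = 64°  [△TCY]
3. ∠CUT = 97°  [linear pair at U on TS]
4. ∠CTS = 19°  [△TUC]

∠CTS = 19°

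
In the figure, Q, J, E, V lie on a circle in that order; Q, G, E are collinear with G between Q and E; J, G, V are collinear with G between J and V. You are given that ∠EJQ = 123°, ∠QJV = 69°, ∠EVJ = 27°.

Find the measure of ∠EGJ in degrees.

1. ∠EVQ = 57°  [cyclic QJEV, opposite ∠J+∠V]
2. ∠QEV = 69°  [same arc QV]
3. ∠EQJ = 27°  [same arc JE]
4. ∠EQV = 54°  [△QEV]
5. ∠JEQ = 30°  [△QJE]
6. ∠EJV = 54°  [same arc EV]
7. ∠EGJ = 96°  [△JGE]

∠EGJ = 96°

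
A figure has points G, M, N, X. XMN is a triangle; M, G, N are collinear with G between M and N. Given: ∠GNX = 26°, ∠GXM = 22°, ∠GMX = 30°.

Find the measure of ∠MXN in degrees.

∠MXN = 124°

1. ∠MNX = 26°  [G on ray NM]
2. ∠NMX = 30°  [G on ray MN]
3. ∠MXN = 124°  [△XMN]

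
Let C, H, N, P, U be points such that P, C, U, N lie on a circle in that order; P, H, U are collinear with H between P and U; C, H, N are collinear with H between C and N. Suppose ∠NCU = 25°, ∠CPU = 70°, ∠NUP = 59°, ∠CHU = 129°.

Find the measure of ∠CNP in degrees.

1. ∠NPU = 25°  [same arc UN]
2. ∠NHP = 129°  [vertical angles at H]
3. ∠CNP = 26°  [△PHN]

∠CNP = 26°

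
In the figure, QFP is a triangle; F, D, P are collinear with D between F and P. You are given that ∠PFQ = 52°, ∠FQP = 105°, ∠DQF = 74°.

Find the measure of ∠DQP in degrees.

1. ∠FPQ = 23°  [△QFP]
2. ∠DFQ = 52°  [D on ray FP]
3. ∠FDQ = 54°  [△QFD]
4. ∠DPQ = 23°  [D on ray PF]
5. ∠PDQ = 126°  [linear pair at D on FP]
6. ∠DQP = 31°  [△QDP]

∠DQP = 31°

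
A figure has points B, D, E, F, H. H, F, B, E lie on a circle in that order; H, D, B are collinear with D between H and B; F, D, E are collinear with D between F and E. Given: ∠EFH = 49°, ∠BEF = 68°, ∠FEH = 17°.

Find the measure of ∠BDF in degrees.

∠BDF = 117°

1. ∠BHF = 68°  [same arc FB]
2. ∠FDH = 63°  [△HDF]
3. ∠BDF = 117°  [linear pair at D on HB]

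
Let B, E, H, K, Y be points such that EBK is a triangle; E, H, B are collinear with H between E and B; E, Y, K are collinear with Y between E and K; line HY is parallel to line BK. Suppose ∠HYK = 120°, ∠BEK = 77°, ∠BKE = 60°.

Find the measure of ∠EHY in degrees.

1. ∠EYH = 60°  [linear pair at Y on EK]
2. ∠HEY = 77°  [H on EB, Y on EK]
3. ∠EHY = 43°  [△EHY]

∠EHY = 43°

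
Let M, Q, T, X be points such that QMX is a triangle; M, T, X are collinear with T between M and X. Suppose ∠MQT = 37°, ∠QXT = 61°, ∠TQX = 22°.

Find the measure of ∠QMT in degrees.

∠QMT = 60°

1. ∠QTX = 97°  [△QTX]
2. ∠MTQ = 83°  [linear pair at T on MX]
3. ∠QMT = 60°  [△QMT]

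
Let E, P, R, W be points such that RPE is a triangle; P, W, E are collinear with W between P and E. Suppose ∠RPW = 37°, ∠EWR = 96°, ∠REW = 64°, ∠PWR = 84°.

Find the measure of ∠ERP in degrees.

∠ERP = 79°

1. ∠EPR = 37°  [W on ray PE]
2. ∠PER = 64°  [W on ray EP]
3. ∠ERP = 79°  [△RPE]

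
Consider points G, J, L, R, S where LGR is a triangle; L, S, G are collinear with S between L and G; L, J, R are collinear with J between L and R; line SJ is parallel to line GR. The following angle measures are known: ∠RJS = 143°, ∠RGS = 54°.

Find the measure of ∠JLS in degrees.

1. ∠LJS = 37°  [linear pair at J on LR]
2. ∠LGR = 54°  [S on ray GL]
3. ∠GRL = 37°  [SJ∥GR, corresponding at J]
4. ∠GLR = 89°  [△LGR]
5. ∠JLS = 89°  [S on LG, J on LR]

∠JLS = 89°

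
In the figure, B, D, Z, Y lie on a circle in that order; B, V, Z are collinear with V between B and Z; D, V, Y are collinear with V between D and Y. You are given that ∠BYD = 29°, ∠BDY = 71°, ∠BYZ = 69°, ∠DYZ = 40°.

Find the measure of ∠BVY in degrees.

1. ∠BZY = 71°  [same arc BY]
2. ∠YBZ = 40°  [△BZY]
3. ∠BVY = 111°  [△BVY]

∠BVY = 111°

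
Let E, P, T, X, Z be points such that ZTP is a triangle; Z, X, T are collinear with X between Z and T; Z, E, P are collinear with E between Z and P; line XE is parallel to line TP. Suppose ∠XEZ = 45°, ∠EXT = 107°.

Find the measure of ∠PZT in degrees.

∠PZT = 62°

1. ∠EXZ = 73°  [linear pair at X on ZT]
2. ∠EZX = 62°  [△ZXE]
3. ∠PZT = 62°  [X on ZT, E on ZP]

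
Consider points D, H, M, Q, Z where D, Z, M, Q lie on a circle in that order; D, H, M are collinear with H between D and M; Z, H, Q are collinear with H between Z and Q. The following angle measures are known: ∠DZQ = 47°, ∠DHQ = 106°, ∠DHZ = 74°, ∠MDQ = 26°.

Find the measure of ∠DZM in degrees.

1. ∠DMQ = 47°  [same arc DQ]
2. ∠DQM = 107°  [△DMQ]
3. ∠DZM = 73°  [cyclic DZMQ, opposite ∠Z+∠Q]

∠DZM = 73°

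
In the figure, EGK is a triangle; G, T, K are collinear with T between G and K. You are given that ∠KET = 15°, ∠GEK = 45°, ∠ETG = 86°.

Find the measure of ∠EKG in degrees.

∠EKG = 71°

1. ∠ETK = 94°  [linear pair at T on GK]
2. ∠EKT = 71°  [△ETK]
3. ∠EKG = 71°  [T on ray KG]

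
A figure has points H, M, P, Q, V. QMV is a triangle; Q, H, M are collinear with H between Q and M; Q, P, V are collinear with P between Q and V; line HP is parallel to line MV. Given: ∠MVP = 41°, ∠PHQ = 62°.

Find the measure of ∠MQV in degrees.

∠MQV = 77°

1. ∠MVQ = 41°  [P on ray VQ]
2. ∠QMV = 62°  [HP∥MV, corresponding at H]
3. ∠MQV = 77°  [△QMV]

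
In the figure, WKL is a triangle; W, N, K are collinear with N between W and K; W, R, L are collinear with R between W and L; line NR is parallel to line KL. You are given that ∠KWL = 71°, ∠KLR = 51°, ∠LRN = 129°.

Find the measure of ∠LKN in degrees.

1. ∠KLW = 51°  [R on ray LW]
2. ∠LKW = 58°  [△WKL]
3. ∠LKN = 58°  [N on ray KW]

∠LKN = 58°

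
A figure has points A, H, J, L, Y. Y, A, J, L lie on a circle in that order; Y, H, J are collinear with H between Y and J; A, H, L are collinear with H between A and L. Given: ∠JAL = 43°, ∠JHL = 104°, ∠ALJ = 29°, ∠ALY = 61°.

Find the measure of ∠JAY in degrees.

∠JAY = 90°

1. ∠AYJ = 29°  [same arc AJ]
2. ∠AJY = 61°  [same arc YA]
3. ∠JAY = 90°  [△YAJ]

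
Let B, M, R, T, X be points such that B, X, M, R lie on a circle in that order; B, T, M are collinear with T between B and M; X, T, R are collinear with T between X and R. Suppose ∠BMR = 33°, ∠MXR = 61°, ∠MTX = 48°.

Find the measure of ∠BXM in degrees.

1. ∠BXR = 33°  [same arc BR]
2. ∠BMX = 71°  [△XTM]
3. ∠BTX = 132°  [linear pair at T on BM]
4. ∠MBX = 15°  [△BTX]
5. ∠BXM = 94°  [△BXM]

∠BXM = 94°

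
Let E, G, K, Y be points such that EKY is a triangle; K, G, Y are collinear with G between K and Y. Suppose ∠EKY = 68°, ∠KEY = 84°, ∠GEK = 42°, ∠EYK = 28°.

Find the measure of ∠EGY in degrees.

1. ∠EKG = 68°  [G on ray KY]
2. ∠EGK = 70°  [△EKG]
3. ∠EGY = 110°  [linear pair at G on KY]

∠EGY = 110°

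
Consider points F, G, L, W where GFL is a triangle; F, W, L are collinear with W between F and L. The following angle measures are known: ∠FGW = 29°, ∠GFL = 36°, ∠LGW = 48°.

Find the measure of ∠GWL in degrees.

1. ∠GFW = 36°  [W on ray FL]
2. ∠FWG = 115°  [△GFW]
3. ∠GWL = 65°  [linear pair at W on FL]

∠GWL = 65°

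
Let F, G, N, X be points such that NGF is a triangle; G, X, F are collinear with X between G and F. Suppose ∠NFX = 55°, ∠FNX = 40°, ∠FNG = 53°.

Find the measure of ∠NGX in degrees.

∠NGX = 72°

1. ∠GFN = 55°  [X on ray FG]
2. ∠FGN = 72°  [△NGF]
3. ∠NGX = 72°  [X on ray GF]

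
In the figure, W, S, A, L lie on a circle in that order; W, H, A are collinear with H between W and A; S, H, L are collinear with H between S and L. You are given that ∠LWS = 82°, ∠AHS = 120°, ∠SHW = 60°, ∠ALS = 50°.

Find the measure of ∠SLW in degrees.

1. ∠AWS = 50°  [same arc SA]
2. ∠LSW = 70°  [△WHS]
3. ∠SLW = 28°  [△WSL]

∠SLW = 28°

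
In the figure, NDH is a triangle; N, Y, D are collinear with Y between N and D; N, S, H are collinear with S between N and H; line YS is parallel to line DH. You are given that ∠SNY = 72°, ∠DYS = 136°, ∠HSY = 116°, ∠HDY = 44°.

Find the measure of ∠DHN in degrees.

1. ∠DNH = 72°  [Y on ND, S on NH]
2. ∠HDN = 44°  [Y on ray DN]
3. ∠DHN = 64°  [△NDH]

∠DHN = 64°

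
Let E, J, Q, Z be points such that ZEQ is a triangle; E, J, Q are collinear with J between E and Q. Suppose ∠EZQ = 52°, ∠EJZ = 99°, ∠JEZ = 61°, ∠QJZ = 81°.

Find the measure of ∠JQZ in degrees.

∠JQZ = 67°

1. ∠QEZ = 61°  [J on ray EQ]
2. ∠EQZ = 67°  [△ZEQ]
3. ∠JQZ = 67°  [J on ray QE]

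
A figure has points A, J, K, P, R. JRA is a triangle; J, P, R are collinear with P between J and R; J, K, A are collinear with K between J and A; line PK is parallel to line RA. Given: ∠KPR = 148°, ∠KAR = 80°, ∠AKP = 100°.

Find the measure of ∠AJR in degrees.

1. ∠JPK = 32°  [linear pair at P on JR]
2. ∠JAR = 80°  [K on ray AJ]
3. ∠ARJ = 32°  [PK∥RA, corresponding at P]
4. ∠AJR = 68°  [△JRA]

∠AJR = 68°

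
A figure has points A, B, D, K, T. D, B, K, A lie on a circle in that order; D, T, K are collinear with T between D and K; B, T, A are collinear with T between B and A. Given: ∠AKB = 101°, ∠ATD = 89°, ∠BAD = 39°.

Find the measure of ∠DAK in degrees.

∠DAK = 66°

1. ∠ADB = 79°  [cyclic DBKA, opposite ∠D+∠K]
2. ∠ADK = 52°  [△DTA]
3. ∠ABD = 62°  [△DBA]
4. ∠AKD = 62°  [same arc DA]
5. ∠DAK = 66°  [△DKA]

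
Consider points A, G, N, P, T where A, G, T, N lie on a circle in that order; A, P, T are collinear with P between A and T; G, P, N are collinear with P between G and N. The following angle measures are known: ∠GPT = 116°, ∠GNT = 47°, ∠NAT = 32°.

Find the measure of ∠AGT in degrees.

1. ∠GAT = 47°  [same arc GT]
2. ∠NGT = 32°  [same arc TN]
3. ∠ATG = 32°  [△GPT]
4. ∠AGT = 101°  [△AGT]

∠AGT = 101°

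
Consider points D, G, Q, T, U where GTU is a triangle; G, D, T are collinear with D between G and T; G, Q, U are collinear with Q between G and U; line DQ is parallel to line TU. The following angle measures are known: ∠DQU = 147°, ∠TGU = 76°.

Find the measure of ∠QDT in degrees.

1. ∠DQG = 33°  [linear pair at Q on GU]
2. ∠DGQ = 76°  [D on GT, Q on GU]
3. ∠GDQ = 71°  [△GDQ]
4. ∠QDT = 109°  [linear pair at D on GT]

∠QDT = 109°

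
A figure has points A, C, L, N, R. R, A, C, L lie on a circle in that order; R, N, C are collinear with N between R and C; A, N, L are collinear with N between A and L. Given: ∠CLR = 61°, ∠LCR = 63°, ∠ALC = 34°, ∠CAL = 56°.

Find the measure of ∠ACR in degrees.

1. ∠CAR = 119°  [cyclic RACL, opposite ∠A+∠L]
2. ∠ARC = 34°  [same arc AC]
3. ∠ACR = 27°  [△RAC]

∠ACR = 27°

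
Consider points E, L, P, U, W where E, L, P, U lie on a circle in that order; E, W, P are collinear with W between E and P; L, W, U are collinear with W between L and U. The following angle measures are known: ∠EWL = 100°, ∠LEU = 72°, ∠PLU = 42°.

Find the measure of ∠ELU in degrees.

∠ELU = 50°

1. ∠PWU = 100°  [vertical angles at W]
2. ∠LPU = 108°  [cyclic ELPU, opposite ∠E+∠P]
3. ∠LUP = 30°  [△LPU]
4. ∠EPU = 50°  [△PWU]
5. ∠ELU = 50°  [same arc EU]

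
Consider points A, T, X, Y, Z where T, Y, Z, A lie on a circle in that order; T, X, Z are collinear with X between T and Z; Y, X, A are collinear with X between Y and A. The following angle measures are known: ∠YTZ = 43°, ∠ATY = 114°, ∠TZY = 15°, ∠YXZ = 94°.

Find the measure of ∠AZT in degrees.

1. ∠TYZ = 122°  [△TYZ]
2. ∠TAY = 15°  [same arc TY]
3. ∠AXT = 94°  [vertical angles at X]
4. ∠TAZ = 58°  [cyclic TYZA, opposite ∠Y+∠A]
5. ∠ATZ = 71°  [△TXA]
6. ∠AZT = 51°  [△TZA]

∠AZT = 51°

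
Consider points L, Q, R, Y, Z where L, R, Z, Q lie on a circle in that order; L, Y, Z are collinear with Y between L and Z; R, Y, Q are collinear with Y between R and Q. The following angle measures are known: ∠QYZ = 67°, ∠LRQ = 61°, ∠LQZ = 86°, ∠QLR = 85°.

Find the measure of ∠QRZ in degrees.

∠QRZ = 33°

1. ∠LZQ = 61°  [same arc LQ]
2. ∠QLZ = 33°  [△LZQ]
3. ∠QRZ = 33°  [same arc ZQ]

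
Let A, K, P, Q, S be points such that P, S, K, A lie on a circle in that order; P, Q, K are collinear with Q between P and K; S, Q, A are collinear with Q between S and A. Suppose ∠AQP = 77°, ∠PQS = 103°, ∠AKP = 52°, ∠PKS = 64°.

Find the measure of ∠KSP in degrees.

∠KSP = 91°

1. ∠ASP = 52°  [same arc PA]
2. ∠KPS = 25°  [△PQS]
3. ∠KSP = 91°  [△PSK]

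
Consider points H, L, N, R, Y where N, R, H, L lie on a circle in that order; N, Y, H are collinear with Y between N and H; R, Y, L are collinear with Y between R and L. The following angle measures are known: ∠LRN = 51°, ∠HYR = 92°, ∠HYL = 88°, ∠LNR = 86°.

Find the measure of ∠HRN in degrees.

∠HRN = 96°

1. ∠NLR = 43°  [△NRL]
2. ∠NYR = 88°  [linear pair at Y on NH]
3. ∠NHR = 43°  [same arc NR]
4. ∠HNR = 41°  [△NYR]
5. ∠HRN = 96°  [△NRH]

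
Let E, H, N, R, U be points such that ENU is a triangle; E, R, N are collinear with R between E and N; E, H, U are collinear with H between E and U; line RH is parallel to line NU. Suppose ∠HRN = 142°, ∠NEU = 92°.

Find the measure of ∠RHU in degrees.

1. ∠ERH = 38°  [linear pair at R on EN]
2. ∠HER = 92°  [R on EN, H on EU]
3. ∠EHR = 50°  [△ERH]
4. ∠RHU = 130°  [linear pair at H on EU]

∠RHU = 130°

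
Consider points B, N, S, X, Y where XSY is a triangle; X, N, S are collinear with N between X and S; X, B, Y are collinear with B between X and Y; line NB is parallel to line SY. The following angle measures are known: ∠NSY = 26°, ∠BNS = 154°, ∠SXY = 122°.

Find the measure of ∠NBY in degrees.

∠NBY = 148°

1. ∠BNX = 26°  [linear pair at N on XS]
2. ∠BXN = 122°  [N on XS, B on XY]
3. ∠NBX = 32°  [△XNB]
4. ∠NBY = 148°  [linear pair at B on XY]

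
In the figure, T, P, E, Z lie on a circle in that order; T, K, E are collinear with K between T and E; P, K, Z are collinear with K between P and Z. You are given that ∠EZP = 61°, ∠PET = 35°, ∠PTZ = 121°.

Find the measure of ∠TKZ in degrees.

1. ∠ETP = 61°  [same arc PE]
2. ∠PZT = 35°  [same arc TP]
3. ∠TPZ = 24°  [△TPZ]
4. ∠PKT = 95°  [△TKP]
5. ∠EKZ = 95°  [vertical angles at K]
6. ∠TKZ = 85°  [linear pair at K on TE]

∠TKZ = 85°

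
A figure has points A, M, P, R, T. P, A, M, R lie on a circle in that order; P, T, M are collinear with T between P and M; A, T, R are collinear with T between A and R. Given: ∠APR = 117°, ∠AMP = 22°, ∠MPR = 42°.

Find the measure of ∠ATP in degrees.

1. ∠AMR = 63°  [cyclic PAMR, opposite ∠P+∠M]
2. ∠ARP = 22°  [same arc PA]
3. ∠MAR = 42°  [same arc MR]
4. ∠ARM = 75°  [△AMR]
5. ∠PAR = 41°  [△PAR]
6. ∠APM = 75°  [same arc AM]
7. ∠ATP = 64°  [△PTA]

∠ATP = 64°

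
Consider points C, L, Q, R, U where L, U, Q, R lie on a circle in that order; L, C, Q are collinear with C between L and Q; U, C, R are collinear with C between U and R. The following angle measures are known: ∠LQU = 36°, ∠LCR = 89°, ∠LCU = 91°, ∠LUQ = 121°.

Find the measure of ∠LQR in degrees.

∠LQR = 66°

1. ∠QLU = 23°  [△LUQ]
2. ∠QCR = 91°  [linear pair at C on LQ]
3. ∠QRU = 23°  [same arc UQ]
4. ∠LQR = 66°  [△QCR]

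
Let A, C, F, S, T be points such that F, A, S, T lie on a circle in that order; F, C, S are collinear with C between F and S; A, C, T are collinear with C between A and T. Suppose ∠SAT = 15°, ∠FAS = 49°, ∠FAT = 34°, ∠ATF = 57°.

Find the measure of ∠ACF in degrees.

∠ACF = 72°

1. ∠ASF = 57°  [same arc FA]
2. ∠AFS = 74°  [△FAS]
3. ∠ACF = 72°  [△FCA]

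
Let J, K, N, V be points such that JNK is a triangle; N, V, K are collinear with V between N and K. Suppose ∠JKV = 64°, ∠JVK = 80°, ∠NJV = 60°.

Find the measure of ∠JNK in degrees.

∠JNK = 20°

1. ∠JVN = 100°  [linear pair at V on NK]
2. ∠JNV = 20°  [△JNV]
3. ∠JNK = 20°  [V on ray NK]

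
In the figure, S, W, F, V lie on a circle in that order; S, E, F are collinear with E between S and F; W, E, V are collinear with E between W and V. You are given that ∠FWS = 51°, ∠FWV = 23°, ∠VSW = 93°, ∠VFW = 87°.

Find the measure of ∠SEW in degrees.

∠SEW = 82°

1. ∠FVS = 129°  [cyclic SWFV, opposite ∠W+∠V]
2. ∠FSV = 23°  [same arc FV]
3. ∠FVW = 70°  [△WFV]
4. ∠SFV = 28°  [△SFV]
5. ∠FSW = 70°  [same arc WF]
6. ∠SWV = 28°  [same arc SV]
7. ∠SEW = 82°  [△SEW]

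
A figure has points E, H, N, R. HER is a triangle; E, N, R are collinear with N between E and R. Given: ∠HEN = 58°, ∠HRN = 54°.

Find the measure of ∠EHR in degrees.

∠EHR = 68°

1. ∠HER = 58°  [N on ray ER]
2. ∠ERH = 54°  [N on ray RE]
3. ∠EHR = 68°  [△HER]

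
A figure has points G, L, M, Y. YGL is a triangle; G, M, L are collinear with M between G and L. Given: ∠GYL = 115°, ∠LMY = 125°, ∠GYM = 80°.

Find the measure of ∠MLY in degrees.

∠MLY = 20°

1. ∠GMY = 55°  [linear pair at M on GL]
2. ∠MGY = 45°  [△YGM]
3. ∠LGY = 45°  [M on ray GL]
4. ∠GLY = 20°  [△YGL]
5. ∠MLY = 20°  [M on ray LG]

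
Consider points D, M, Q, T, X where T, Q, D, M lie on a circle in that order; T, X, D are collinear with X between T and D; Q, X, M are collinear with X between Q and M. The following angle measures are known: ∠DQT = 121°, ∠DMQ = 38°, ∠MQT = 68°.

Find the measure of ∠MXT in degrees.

∠MXT = 106°

1. ∠MDT = 68°  [same arc TM]
2. ∠DXM = 74°  [△DXM]
3. ∠MXT = 106°  [linear pair at X on TD]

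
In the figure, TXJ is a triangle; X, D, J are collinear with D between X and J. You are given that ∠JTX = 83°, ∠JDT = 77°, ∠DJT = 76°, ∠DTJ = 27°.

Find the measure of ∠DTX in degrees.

1. ∠TDX = 103°  [linear pair at D on XJ]
2. ∠TJX = 76°  [D on ray JX]
3. ∠JXT = 21°  [△TXJ]
4. ∠DXT = 21°  [D on ray XJ]
5. ∠DTX = 56°  [△TXD]

∠DTX = 56°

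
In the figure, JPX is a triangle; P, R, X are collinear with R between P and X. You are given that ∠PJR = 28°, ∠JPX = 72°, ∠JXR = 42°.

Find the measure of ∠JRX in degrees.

1. ∠JPR = 72°  [R on ray PX]
2. ∠JRP = 80°  [△JPR]
3. ∠JRX = 100°  [linear pair at R on PX]

∠JRX = 100°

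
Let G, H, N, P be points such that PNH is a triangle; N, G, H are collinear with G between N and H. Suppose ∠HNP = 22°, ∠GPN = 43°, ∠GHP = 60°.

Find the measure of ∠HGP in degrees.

∠HGP = 65°

1. ∠GNP = 22°  [G on ray NH]
2. ∠NGP = 115°  [△PNG]
3. ∠HGP = 65°  [linear pair at G on NH]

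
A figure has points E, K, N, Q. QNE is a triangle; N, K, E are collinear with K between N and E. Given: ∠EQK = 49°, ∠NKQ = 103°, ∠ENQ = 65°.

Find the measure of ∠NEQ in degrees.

1. ∠EKQ = 77°  [linear pair at K on NE]
2. ∠KEQ = 54°  [△QKE]
3. ∠NEQ = 54°  [K on ray EN]

∠NEQ = 54°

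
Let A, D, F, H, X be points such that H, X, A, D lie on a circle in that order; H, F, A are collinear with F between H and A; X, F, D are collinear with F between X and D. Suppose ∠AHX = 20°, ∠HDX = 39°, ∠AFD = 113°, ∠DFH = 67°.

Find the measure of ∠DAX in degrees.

∠DAX = 86°

1. ∠ADX = 20°  [same arc XA]
2. ∠HAX = 39°  [same arc HX]
3. ∠AFX = 67°  [vertical angles at F]
4. ∠AXD = 74°  [△XFA]
5. ∠DAX = 86°  [△XAD]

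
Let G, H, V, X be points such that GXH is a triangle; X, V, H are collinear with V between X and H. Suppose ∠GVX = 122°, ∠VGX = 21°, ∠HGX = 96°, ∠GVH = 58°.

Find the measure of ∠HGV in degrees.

1. ∠GXV = 37°  [△GXV]
2. ∠GXH = 37°  [V on ray XH]
3. ∠GHX = 47°  [△GXH]
4. ∠GHV = 47°  [V on ray HX]
5. ∠HGV = 75°  [△GVH]

∠HGV = 75°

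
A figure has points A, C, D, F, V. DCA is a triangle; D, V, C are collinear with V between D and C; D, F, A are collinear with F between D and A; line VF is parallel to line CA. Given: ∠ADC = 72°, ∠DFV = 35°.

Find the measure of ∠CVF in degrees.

∠CVF = 107°

1. ∠FDV = 72°  [V on DC, F on DA]
2. ∠DVF = 73°  [△DVF]
3. ∠CVF = 107°  [linear pair at V on DC]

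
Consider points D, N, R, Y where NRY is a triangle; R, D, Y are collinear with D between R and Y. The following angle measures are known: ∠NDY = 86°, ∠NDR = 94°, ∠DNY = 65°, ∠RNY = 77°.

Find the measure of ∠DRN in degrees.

∠DRN = 74°

1. ∠DYN = 29°  [△NDY]
2. ∠NYR = 29°  [D on ray YR]
3. ∠NRY = 74°  [△NRY]
4. ∠DRN = 74°  [D on ray RY]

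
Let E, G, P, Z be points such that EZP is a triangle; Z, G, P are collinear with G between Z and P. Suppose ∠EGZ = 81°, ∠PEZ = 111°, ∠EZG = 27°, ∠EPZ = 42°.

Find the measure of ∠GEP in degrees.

1. ∠EGP = 99°  [linear pair at G on ZP]
2. ∠EPG = 42°  [G on ray PZ]
3. ∠GEP = 39°  [△EGP]

∠GEP = 39°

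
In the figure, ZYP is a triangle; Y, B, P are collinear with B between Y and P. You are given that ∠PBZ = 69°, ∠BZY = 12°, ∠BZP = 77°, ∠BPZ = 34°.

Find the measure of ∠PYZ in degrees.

∠PYZ = 57°

1. ∠YBZ = 111°  [linear pair at B on YP]
2. ∠BYZ = 57°  [△ZYB]
3. ∠PYZ = 57°  [B on ray YP]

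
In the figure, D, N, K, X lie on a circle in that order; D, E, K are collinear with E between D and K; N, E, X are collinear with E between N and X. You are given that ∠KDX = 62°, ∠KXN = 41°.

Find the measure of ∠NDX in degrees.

∠NDX = 103°

1. ∠KNX = 62°  [same arc KX]
2. ∠NKX = 77°  [△NKX]
3. ∠NDX = 103°  [cyclic DNKX, opposite ∠D+∠K]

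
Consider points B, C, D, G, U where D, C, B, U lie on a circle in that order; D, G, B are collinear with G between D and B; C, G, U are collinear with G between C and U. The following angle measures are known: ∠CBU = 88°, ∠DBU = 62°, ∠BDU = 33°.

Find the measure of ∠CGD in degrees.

∠CGD = 59°

1. ∠CDU = 92°  [cyclic DCBU, opposite ∠D+∠B]
2. ∠DCU = 62°  [same arc DU]
3. ∠BUD = 85°  [△DBU]
4. ∠CUD = 26°  [△DCU]
5. ∠BCD = 95°  [cyclic DCBU, opposite ∠C+∠U]
6. ∠CBD = 26°  [same arc DC]
7. ∠BDC = 59°  [△DCB]
8. ∠CGD = 59°  [△DGC]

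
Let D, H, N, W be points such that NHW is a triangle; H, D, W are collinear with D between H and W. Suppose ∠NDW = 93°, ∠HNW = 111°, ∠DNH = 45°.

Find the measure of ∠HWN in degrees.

1. ∠HDN = 87°  [linear pair at D on HW]
2. ∠DHN = 48°  [△NHD]
3. ∠NHW = 48°  [D on ray HW]
4. ∠HWN = 21°  [△NHW]

∠HWN = 21°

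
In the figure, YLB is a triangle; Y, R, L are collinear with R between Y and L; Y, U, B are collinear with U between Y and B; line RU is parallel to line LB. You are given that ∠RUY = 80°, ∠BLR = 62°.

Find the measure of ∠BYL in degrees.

∠BYL = 38°

1. ∠LBY = 80°  [RU∥LB, corresponding at U]
2. ∠BLY = 62°  [R on ray LY]
3. ∠BYL = 38°  [△YLB]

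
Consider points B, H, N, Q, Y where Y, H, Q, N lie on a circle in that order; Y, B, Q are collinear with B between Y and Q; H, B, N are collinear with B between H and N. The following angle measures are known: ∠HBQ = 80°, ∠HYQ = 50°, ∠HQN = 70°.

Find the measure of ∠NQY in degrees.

1. ∠NBY = 80°  [vertical angles at B]
2. ∠HNQ = 50°  [same arc HQ]
3. ∠NBQ = 100°  [linear pair at B on YQ]
4. ∠NQY = 30°  [△QBN]

∠NQY = 30°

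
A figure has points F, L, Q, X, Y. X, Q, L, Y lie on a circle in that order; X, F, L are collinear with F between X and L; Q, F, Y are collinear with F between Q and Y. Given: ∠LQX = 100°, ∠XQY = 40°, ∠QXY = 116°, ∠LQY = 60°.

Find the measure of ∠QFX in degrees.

∠QFX = 84°

1. ∠XLY = 40°  [same arc XY]
2. ∠QLY = 64°  [cyclic XQLY, opposite ∠X+∠L]
3. ∠LYQ = 56°  [△QLY]
4. ∠LFY = 84°  [△LFY]
5. ∠QFX = 84°  [vertical angles at F]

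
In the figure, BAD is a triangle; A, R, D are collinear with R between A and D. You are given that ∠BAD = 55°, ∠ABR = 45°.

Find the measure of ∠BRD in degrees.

∠BRD = 100°

1. ∠BAR = 55°  [R on ray AD]
2. ∠ARB = 80°  [△BAR]
3. ∠BRD = 100°  [linear pair at R on AD]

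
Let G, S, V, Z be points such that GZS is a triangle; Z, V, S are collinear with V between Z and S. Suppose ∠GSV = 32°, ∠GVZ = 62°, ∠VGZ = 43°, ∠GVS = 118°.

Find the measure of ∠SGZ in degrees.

1. ∠GSZ = 32°  [V on ray SZ]
2. ∠GZV = 75°  [△GZV]
3. ∠GZS = 75°  [V on ray ZS]
4. ∠SGZ = 73°  [△GZS]

∠SGZ = 73°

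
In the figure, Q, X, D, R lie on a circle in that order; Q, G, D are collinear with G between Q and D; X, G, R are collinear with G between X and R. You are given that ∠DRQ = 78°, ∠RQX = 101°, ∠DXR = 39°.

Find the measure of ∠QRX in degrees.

1. ∠DQR = 39°  [same arc DR]
2. ∠QDR = 63°  [△QDR]
3. ∠QXR = 63°  [same arc QR]
4. ∠QRX = 16°  [△QXR]

∠QRX = 16°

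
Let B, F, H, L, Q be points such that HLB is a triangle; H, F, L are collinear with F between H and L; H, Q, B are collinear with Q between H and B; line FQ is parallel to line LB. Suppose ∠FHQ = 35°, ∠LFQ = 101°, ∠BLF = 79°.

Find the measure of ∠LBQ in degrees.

∠LBQ = 66°

1. ∠BHL = 35°  [F on HL, Q on HB]
2. ∠BLH = 79°  [F on ray LH]
3. ∠HBL = 66°  [△HLB]
4. ∠LBQ = 66°  [Q on ray BH]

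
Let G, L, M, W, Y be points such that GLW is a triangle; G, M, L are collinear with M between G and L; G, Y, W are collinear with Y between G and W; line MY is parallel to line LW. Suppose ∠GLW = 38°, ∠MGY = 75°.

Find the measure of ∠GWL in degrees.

∠GWL = 67°

1. ∠GMY = 38°  [MY∥LW, corresponding at M]
2. ∠GYM = 67°  [△GMY]
3. ∠GWL = 67°  [MY∥LW, corresponding at Y]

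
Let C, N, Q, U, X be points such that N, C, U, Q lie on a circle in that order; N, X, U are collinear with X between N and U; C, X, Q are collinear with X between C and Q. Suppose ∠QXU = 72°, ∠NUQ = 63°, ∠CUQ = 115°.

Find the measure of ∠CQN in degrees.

1. ∠NCQ = 63°  [same arc NQ]
2. ∠CNQ = 65°  [cyclic NCUQ, opposite ∠N+∠U]
3. ∠CQN = 52°  [△NCQ]

∠CQN = 52°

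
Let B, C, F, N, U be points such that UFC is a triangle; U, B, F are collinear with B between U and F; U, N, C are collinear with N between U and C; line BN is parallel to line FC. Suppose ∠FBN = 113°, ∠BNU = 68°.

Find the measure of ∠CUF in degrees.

∠CUF = 45°

1. ∠NBU = 67°  [linear pair at B on UF]
2. ∠BUN = 45°  [△UBN]
3. ∠CUF = 45°  [B on UF, N on UC]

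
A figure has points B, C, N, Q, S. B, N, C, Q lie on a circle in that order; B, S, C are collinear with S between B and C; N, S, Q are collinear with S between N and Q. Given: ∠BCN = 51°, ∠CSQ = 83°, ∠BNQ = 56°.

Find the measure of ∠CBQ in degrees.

∠CBQ = 32°

1. ∠BQN = 51°  [same arc BN]
2. ∠BSQ = 97°  [linear pair at S on BC]
3. ∠CBQ = 32°  [△BSQ]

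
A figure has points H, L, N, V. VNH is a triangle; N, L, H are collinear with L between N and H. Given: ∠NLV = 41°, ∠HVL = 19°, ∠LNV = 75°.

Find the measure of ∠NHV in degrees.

1. ∠HLV = 139°  [linear pair at L on NH]
2. ∠LHV = 22°  [△VLH]
3. ∠NHV = 22°  [L on ray HN]

∠NHV = 22°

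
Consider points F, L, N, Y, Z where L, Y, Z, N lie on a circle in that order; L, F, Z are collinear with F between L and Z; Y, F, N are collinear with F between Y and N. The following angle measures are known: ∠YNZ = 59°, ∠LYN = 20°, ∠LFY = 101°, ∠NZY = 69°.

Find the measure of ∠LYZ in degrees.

1. ∠YLZ = 59°  [same arc YZ]
2. ∠NYZ = 52°  [△YZN]
3. ∠YFZ = 79°  [linear pair at F on LZ]
4. ∠LZY = 49°  [△YFZ]
5. ∠LYZ = 72°  [△LYZ]

∠LYZ = 72°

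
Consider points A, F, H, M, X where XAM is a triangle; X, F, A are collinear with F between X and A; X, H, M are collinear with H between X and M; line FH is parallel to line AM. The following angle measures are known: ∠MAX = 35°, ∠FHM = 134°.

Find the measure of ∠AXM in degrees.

∠AXM = 99°

1. ∠HFX = 35°  [FH∥AM, corresponding at F]
2. ∠FHX = 46°  [linear pair at H on XM]
3. ∠FXH = 99°  [△XFH]
4. ∠AXM = 99°  [F on XA, H on XM]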